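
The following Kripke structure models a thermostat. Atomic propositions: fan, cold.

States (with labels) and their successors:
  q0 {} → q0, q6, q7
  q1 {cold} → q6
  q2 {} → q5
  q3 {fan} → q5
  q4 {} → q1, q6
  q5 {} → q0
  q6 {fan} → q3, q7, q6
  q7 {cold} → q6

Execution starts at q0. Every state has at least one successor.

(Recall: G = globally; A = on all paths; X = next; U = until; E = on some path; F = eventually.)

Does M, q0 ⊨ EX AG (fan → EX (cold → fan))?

Satisfied

States satisfying AG (fan → EX (cold → fan)): {q0, q1, q2, q3, q4, q5, q6, q7}.
States satisfying EX AG (fan → EX (cold → fan)): {q0, q1, q2, q3, q4, q5, q6, q7}.
q0 ∈ Sat(EX AG (fan → EX (cold → fan))).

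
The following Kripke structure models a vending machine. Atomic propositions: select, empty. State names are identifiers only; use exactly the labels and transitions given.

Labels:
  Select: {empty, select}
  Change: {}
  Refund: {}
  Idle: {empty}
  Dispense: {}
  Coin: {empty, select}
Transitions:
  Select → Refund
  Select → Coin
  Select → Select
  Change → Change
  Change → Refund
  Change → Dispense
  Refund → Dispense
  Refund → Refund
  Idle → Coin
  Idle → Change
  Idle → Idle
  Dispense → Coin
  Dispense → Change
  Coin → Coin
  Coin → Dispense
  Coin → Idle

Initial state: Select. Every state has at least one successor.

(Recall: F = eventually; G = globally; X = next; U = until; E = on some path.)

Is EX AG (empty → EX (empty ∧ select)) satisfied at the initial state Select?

Holds

States satisfying AG (empty → EX (empty ∧ select)): {Select, Change, Refund, Idle, Dispense, Coin}.
States satisfying EX AG (empty → EX (empty ∧ select)): {Select, Change, Refund, Idle, Dispense, Coin}.
Select ∈ Sat(EX AG (empty → EX (empty ∧ select))).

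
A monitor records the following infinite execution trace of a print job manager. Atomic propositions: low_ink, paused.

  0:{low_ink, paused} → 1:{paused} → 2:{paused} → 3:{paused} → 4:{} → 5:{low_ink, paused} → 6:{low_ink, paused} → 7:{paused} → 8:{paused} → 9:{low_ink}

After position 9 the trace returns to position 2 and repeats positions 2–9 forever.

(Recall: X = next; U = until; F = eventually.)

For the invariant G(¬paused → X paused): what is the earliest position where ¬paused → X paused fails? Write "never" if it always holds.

¬paused → X paused holds at every position 0..9, and those are all the positions the trace ever visits, so the invariant G(¬paused → X paused) is never violated.

never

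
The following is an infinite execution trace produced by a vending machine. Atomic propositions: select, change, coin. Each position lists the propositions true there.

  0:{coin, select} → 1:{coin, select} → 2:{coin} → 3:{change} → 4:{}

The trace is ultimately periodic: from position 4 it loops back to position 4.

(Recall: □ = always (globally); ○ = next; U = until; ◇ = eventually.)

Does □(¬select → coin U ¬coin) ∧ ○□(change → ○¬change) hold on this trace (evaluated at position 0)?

Holds

¬select → coin U ¬coin holds at every position 0..4, and those are all positions ever visited, so □(¬select → coin U ¬coin) holds.
Positions where ¬select holds: 2, 3, 4.
Check coin U ¬coin at each: 2→ok, 3→ok, 4→ok.
The position after 0 is 1; □(change → ○¬change) is true there.
At position 0: □(¬select → coin U ¬coin) is true; ○□(change → ○¬change) is true; so □(¬select → coin U ¬coin) ∧ ○□(change → ○¬change) is true.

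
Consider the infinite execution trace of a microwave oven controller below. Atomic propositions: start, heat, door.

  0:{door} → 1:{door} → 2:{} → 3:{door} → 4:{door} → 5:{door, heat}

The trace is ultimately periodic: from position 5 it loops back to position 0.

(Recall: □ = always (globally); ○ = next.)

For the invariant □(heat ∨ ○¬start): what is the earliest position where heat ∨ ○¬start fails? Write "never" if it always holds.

never

heat ∨ ○¬start holds at every position 0..5, and those are all the positions the trace ever visits, so the invariant □(heat ∨ ○¬start) is never violated.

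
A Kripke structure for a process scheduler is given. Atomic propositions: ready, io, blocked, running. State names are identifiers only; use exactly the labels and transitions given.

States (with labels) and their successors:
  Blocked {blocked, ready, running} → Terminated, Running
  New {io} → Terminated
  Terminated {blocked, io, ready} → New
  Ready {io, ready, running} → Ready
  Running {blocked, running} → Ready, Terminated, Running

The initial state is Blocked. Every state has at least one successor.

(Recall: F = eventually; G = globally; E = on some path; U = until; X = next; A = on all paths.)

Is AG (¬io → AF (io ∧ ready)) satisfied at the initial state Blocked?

Violated

States satisfying ¬io → AF (io ∧ ready): {New, Terminated, Ready}.
States satisfying AG (¬io → AF (io ∧ ready)): {New, Terminated, Ready}.
Blocked is reachable from Blocked and violates ¬io → AF (io ∧ ready), so AG fails at Blocked.
Blocked ∉ Sat(AG (¬io → AF (io ∧ ready))).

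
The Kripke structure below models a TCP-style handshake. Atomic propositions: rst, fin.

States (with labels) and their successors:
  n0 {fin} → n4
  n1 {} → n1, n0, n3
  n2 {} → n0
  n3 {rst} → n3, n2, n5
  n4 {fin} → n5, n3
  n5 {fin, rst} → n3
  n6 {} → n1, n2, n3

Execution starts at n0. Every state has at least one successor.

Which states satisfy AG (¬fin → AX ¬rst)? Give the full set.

States satisfying ¬fin → AX ¬rst: {n0, n2, n4, n5}.
States satisfying AG (¬fin → AX ¬rst): ∅.

none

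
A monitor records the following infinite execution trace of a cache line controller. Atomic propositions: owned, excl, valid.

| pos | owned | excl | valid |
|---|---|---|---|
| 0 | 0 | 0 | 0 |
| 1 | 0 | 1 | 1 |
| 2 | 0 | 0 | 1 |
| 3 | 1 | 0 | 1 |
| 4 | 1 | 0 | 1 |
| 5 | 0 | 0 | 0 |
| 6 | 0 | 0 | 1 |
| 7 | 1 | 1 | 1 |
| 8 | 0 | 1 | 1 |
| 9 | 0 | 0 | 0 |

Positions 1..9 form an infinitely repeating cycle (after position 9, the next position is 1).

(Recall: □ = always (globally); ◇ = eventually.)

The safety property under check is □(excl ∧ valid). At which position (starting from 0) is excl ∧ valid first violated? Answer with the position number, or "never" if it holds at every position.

0

At position 0 the labels are {}, so excl ∧ valid is false there. This is the first violation.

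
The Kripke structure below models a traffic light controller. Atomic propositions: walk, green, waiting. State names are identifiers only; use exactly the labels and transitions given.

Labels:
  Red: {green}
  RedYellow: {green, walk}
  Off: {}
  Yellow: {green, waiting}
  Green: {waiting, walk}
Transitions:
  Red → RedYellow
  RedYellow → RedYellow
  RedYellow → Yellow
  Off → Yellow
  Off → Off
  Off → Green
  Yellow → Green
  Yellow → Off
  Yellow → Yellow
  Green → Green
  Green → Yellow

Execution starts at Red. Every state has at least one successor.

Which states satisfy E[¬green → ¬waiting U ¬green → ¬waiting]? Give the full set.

States satisfying ¬green → ¬waiting: {Red, RedYellow, Off, Yellow}.
States satisfying E[¬green → ¬waiting U ¬green → ¬waiting]: {Red, RedYellow, Off, Yellow}.

{Red, RedYellow, Off, Yellow}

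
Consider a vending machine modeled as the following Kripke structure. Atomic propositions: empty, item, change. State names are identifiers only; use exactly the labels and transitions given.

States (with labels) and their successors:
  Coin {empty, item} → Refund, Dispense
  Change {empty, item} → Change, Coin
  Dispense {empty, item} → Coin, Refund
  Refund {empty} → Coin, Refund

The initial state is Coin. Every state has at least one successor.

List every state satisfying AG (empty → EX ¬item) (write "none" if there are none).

States satisfying empty → EX ¬item: {Coin, Dispense, Refund}.
States satisfying AG (empty → EX ¬item): {Coin, Dispense, Refund}.

{Coin, Dispense, Refund}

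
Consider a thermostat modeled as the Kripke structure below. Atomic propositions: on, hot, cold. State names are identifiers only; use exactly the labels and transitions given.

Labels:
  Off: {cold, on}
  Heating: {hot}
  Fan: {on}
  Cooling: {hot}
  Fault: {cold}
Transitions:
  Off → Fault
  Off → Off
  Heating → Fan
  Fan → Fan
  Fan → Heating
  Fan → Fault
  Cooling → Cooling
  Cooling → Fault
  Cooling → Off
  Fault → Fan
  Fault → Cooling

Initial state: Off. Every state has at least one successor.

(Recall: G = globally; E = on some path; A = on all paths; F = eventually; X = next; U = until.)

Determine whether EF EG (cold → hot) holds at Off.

Holds

States satisfying EG (cold → hot): {Heating, Fan, Cooling}.
States satisfying EF EG (cold → hot): {Off, Heating, Fan, Cooling, Fault}.
Some path from Off reaches a state where EG (cold → hot) holds.
Off ∈ Sat(EF EG (cold → hot)).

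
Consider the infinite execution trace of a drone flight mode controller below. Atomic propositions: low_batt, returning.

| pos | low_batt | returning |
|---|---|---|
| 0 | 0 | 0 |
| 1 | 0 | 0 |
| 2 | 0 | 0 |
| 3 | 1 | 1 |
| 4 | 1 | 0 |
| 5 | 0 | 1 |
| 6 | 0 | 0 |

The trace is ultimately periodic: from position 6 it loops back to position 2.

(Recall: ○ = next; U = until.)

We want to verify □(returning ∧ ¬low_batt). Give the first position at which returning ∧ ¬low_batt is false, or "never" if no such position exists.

0

At position 0 the labels are {}, so returning ∧ ¬low_batt is false there. This is the first violation.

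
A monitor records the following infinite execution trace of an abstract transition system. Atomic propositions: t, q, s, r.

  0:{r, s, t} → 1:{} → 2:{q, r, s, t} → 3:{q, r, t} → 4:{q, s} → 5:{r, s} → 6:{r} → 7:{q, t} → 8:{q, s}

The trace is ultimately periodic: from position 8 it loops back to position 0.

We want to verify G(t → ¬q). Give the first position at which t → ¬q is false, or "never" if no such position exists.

2

Check t → ¬q at each position in order: 0 ✓, 1 ✓.
At position 2 the labels are {q, r, s, t}, so t → ¬q is false there. This is the first violation.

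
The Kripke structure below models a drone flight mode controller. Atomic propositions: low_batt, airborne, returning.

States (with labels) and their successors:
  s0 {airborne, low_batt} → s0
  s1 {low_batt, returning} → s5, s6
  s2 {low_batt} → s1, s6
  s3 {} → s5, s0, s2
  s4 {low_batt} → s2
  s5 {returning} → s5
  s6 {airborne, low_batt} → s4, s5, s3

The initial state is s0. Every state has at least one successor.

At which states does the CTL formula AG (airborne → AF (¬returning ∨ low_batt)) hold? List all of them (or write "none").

States satisfying airborne → AF (¬returning ∨ low_batt): {s0, s1, s2, s3, s4, s5, s6}.
States satisfying AG (airborne → AF (¬returning ∨ low_batt)): {s0, s1, s2, s3, s4, s5, s6}.

{s0, s1, s2, s3, s4, s5, s6}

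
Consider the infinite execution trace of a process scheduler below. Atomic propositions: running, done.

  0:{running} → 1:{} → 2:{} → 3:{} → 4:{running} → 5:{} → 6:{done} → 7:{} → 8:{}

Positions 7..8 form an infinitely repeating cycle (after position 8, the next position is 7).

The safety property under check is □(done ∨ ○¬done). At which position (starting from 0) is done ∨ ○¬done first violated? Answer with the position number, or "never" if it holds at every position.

5

Check done ∨ ○¬done at each position in order: 0 ✓, 1 ✓, 2 ✓, 3 ✓, 4 ✓.
At position 5 the labels are {} and the next position 6 has {done}, so done ∨ ○¬done is false there. This is the first violation.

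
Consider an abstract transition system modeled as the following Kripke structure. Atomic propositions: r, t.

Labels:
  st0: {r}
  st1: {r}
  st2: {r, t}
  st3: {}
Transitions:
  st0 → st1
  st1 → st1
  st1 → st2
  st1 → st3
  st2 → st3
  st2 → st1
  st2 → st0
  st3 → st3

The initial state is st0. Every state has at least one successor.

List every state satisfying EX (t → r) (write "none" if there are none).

States satisfying t → r: {st0, st1, st2, st3}.
States satisfying EX (t → r): {st0, st1, st2, st3}.

{st0, st1, st2, st3}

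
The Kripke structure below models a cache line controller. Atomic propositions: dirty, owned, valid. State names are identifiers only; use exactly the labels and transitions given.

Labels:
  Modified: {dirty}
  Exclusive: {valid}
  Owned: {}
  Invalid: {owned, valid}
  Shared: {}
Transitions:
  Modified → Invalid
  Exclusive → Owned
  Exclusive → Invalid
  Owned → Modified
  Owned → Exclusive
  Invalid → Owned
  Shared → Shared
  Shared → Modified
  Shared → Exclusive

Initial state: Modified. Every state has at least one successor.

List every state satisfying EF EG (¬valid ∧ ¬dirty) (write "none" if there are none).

States satisfying EG (¬valid ∧ ¬dirty): {Shared}.
States satisfying EF EG (¬valid ∧ ¬dirty): {Shared}.

{Shared}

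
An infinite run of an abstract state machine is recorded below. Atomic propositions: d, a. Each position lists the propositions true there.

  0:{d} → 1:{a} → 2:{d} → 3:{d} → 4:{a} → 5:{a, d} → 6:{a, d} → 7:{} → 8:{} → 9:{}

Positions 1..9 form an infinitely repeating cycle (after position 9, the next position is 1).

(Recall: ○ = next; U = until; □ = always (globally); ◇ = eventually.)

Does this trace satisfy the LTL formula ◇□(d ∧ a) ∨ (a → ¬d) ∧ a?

Violated

□(d ∧ a) is false at every position 0..9, so it never becomes true and ◇□(d ∧ a) fails.
At position 0: ◇□(d ∧ a) is false; (a → ¬d) ∧ a is false; so ◇□(d ∧ a) ∨ (a → ¬d) ∧ a is false.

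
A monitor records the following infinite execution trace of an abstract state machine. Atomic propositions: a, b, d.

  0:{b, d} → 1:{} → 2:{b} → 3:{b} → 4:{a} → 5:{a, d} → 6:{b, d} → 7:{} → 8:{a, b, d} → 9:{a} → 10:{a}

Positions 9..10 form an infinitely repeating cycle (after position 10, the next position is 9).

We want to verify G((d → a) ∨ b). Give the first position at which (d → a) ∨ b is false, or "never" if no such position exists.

(d → a) ∨ b holds at every position 0..10, and those are all the positions the trace ever visits, so the invariant G((d → a) ∨ b) is never violated.

never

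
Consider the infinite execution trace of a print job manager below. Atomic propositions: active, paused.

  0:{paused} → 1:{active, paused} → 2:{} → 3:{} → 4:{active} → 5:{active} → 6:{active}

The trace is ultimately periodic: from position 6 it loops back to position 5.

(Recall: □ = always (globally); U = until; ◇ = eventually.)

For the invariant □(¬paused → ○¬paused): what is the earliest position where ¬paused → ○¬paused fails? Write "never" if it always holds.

never

¬paused → ○¬paused holds at every position 0..6, and those are all the positions the trace ever visits, so the invariant □(¬paused → ○¬paused) is never violated.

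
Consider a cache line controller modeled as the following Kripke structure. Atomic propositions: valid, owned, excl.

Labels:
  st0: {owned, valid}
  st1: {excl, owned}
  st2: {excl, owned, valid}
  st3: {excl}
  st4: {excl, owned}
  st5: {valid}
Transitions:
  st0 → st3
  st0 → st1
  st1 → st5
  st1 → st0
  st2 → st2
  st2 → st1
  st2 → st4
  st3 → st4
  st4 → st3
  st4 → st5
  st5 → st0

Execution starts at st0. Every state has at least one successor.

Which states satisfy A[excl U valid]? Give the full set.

States satisfying excl: {st1, st2, st3, st4}.
States satisfying valid: {st0, st2, st5}.
States satisfying A[excl U valid]: {st0, st1, st2, st5}.

{st0, st1, st2, st5}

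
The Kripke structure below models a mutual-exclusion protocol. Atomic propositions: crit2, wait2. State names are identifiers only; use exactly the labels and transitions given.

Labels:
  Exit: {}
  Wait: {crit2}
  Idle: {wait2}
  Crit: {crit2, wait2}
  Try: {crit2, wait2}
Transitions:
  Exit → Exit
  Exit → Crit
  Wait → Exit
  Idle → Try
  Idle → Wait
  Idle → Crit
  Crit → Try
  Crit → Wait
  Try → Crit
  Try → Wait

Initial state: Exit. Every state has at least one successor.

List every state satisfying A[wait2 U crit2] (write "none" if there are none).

{Wait, Idle, Crit, Try}

States satisfying wait2: {Idle, Crit, Try}.
States satisfying crit2: {Wait, Crit, Try}.
States satisfying A[wait2 U crit2]: {Wait, Idle, Crit, Try}.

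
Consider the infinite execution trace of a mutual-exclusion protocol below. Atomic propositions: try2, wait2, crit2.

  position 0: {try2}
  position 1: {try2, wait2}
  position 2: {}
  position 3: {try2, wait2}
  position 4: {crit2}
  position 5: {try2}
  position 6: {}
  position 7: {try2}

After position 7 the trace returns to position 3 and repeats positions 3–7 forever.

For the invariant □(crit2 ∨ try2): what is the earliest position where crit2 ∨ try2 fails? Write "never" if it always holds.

Check crit2 ∨ try2 at each position in order: 0 ✓, 1 ✓.
At position 2 the labels are {}, so crit2 ∨ try2 is false there. This is the first violation.

2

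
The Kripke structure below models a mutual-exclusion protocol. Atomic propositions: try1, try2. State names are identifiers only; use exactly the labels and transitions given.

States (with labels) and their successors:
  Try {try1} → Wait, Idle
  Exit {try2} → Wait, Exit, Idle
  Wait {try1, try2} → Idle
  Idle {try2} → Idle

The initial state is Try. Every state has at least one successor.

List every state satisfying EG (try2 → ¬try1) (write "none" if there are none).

States satisfying try2 → ¬try1: {Try, Exit, Idle}.
States satisfying EG (try2 → ¬try1): {Try, Exit, Idle}.

{Try, Exit, Idle}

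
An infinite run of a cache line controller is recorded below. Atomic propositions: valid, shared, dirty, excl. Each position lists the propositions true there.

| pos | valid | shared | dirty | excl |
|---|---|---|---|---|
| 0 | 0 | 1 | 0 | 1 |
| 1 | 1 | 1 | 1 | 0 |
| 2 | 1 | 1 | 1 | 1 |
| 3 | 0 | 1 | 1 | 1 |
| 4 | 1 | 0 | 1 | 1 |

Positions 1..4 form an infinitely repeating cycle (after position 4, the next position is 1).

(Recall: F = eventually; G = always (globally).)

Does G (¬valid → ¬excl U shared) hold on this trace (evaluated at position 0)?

¬valid → ¬excl U shared holds at every position 0..4, and those are all positions ever visited, so G (¬valid → ¬excl U shared) holds.
Positions where ¬valid holds: 0, 3.
Check ¬excl U shared at each: 0→ok, 3→ok.

Yes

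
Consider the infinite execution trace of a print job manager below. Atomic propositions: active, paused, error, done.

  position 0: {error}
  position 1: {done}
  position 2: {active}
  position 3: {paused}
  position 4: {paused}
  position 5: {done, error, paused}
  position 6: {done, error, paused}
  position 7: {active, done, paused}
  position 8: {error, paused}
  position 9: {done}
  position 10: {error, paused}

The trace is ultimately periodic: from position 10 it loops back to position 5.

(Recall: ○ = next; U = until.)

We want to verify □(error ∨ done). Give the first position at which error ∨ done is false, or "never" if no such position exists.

Check error ∨ done at each position in order: 0 ✓, 1 ✓.
At position 2 the labels are {active}, so error ∨ done is false there. This is the first violation.

2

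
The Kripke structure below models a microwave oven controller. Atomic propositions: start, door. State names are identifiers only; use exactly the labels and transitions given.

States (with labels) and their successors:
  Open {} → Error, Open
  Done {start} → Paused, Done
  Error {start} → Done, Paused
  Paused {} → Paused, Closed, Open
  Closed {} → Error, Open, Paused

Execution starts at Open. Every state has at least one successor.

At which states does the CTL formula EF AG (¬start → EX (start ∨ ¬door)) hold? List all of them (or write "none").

{Open, Done, Error, Paused, Closed}

States satisfying AG (¬start → EX (start ∨ ¬door)): {Open, Done, Error, Paused, Closed}.
States satisfying EF AG (¬start → EX (start ∨ ¬door)): {Open, Done, Error, Paused, Closed}.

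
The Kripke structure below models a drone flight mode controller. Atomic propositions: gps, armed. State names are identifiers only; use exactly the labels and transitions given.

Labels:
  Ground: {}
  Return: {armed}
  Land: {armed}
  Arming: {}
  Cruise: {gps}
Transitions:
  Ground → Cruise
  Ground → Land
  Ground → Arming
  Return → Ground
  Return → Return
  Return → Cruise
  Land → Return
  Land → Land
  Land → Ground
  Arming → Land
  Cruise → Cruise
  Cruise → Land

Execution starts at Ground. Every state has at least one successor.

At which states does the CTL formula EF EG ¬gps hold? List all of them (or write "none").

{Ground, Return, Land, Arming, Cruise}

States satisfying EG ¬gps: {Ground, Return, Land, Arming}.
States satisfying EF EG ¬gps: {Ground, Return, Land, Arming, Cruise}.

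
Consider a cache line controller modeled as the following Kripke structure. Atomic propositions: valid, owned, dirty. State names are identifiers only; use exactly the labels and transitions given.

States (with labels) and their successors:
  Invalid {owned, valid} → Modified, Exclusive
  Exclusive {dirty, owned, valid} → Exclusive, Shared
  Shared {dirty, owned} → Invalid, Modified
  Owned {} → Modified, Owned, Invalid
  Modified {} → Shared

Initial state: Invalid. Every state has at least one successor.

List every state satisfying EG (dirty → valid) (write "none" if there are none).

States satisfying dirty → valid: {Invalid, Exclusive, Owned, Modified}.
States satisfying EG (dirty → valid): {Invalid, Exclusive, Owned}.

{Invalid, Exclusive, Owned}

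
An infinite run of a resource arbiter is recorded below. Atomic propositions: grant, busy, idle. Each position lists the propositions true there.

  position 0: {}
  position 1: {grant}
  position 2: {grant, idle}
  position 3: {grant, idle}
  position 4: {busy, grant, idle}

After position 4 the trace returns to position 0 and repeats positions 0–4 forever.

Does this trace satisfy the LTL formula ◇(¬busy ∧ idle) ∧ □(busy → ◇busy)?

¬busy ∧ idle holds at position 2, which is reachable from 0, so ◇(¬busy ∧ idle) holds.
busy → ◇busy holds at every position 0..4, and those are all positions ever visited, so □(busy → ◇busy) holds.
Positions where busy holds: 4.
Check ◇busy at each: 4→ok.
At position 0: ◇(¬busy ∧ idle) is true; □(busy → ◇busy) is true; so ◇(¬busy ∧ idle) ∧ □(busy → ◇busy) is true.

Yes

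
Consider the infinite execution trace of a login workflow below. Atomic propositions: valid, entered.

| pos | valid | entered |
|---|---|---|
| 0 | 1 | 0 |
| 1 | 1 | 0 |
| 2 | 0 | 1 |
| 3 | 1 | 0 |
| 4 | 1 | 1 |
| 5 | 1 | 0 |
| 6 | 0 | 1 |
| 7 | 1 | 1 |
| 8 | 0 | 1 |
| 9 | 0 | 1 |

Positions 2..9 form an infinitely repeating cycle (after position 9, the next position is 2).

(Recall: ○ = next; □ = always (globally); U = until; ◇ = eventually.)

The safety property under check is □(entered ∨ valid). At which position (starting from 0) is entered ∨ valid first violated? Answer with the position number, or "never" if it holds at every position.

entered ∨ valid holds at every position 0..9, and those are all the positions the trace ever visits, so the invariant □(entered ∨ valid) is never violated.

never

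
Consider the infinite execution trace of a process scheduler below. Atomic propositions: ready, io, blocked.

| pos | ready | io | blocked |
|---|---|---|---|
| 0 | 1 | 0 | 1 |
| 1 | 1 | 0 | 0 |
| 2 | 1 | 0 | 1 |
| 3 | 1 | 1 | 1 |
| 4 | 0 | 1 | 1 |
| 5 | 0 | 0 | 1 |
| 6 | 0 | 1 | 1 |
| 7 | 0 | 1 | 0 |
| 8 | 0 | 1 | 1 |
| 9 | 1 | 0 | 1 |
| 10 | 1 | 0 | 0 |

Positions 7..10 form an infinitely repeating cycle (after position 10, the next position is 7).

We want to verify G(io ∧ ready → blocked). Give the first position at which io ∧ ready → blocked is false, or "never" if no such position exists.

io ∧ ready → blocked holds at every position 0..10, and those are all the positions the trace ever visits, so the invariant G(io ∧ ready → blocked) is never violated.

never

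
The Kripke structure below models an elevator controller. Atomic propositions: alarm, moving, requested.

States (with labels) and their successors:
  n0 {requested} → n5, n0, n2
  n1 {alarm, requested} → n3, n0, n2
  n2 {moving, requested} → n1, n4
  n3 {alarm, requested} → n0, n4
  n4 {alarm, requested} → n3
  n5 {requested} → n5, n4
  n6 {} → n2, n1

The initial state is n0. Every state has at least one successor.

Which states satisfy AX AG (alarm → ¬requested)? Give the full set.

none

States satisfying AG (alarm → ¬requested): ∅.
States satisfying AX AG (alarm → ¬requested): ∅.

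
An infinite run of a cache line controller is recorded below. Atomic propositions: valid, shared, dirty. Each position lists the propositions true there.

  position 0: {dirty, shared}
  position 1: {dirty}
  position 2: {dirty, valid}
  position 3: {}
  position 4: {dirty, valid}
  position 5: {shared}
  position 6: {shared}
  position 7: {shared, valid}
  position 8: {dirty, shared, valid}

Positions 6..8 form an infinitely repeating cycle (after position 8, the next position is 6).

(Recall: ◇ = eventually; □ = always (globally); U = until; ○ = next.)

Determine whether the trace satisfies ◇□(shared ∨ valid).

□(shared ∨ valid) holds at position 4, which is reachable from 0, so ◇□(shared ∨ valid) holds.

Yes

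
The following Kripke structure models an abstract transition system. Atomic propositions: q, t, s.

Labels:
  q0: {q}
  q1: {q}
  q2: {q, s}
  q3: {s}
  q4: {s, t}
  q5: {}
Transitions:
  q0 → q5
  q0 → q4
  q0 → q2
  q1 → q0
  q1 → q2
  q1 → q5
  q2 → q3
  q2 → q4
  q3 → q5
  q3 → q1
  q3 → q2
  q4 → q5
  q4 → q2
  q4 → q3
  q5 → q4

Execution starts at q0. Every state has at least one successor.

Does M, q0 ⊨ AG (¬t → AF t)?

Does not hold

States satisfying ¬t → AF t: {q4, q5}.
States satisfying AG (¬t → AF t): ∅.
q0 is reachable from q0 and violates ¬t → AF t, so AG fails at q0.
q0 ∉ Sat(AG (¬t → AF t)).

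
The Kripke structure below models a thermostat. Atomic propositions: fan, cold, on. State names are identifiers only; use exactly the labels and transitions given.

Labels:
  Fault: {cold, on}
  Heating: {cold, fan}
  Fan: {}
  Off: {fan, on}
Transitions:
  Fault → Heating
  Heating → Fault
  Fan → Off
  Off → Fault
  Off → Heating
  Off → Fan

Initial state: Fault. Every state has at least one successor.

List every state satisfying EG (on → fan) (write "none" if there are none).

States satisfying on → fan: {Heating, Fan, Off}.
States satisfying EG (on → fan): {Fan, Off}.

{Fan, Off}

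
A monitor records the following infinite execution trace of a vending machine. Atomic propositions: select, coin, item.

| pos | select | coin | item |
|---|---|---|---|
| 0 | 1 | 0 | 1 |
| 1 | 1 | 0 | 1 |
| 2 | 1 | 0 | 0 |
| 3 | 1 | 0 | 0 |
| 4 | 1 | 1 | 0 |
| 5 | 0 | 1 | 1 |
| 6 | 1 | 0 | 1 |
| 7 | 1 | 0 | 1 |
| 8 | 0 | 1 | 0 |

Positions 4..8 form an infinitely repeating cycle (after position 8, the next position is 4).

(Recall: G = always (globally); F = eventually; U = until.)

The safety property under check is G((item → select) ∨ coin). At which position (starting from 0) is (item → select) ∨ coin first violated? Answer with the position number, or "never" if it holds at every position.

never

(item → select) ∨ coin holds at every position 0..8, and those are all the positions the trace ever visits, so the invariant G((item → select) ∨ coin) is never violated.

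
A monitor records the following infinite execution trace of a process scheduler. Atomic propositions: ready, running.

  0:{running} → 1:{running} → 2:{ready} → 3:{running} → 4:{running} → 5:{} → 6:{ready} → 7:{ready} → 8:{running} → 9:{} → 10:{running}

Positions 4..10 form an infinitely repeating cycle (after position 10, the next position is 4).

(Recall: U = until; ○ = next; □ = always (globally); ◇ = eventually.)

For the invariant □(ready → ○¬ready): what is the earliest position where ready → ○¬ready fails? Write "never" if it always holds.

6

Check ready → ○¬ready at each position in order: 0 ✓, 1 ✓, 2 ✓, 3 ✓, 4 ✓, 5 ✓.
At position 6 the labels are {ready} and the next position 7 has {ready}, so ready → ○¬ready is false there. This is the first violation.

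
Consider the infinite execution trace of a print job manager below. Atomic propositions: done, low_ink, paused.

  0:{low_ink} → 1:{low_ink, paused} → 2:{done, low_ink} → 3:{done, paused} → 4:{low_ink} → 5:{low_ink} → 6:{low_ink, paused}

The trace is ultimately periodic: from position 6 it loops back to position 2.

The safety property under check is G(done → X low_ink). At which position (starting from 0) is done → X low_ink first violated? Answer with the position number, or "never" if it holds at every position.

2

Check done → X low_ink at each position in order: 0 ✓, 1 ✓.
At position 2 the labels are {done, low_ink} and the next position 3 has {done, paused}, so done → X low_ink is false there. This is the first violation.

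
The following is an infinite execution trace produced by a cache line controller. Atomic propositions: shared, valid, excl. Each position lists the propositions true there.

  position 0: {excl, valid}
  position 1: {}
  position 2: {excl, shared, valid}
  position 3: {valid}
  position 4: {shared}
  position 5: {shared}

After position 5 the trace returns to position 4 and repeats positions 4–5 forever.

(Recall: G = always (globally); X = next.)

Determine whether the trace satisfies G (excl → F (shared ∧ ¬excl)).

Holds

excl → F (shared ∧ ¬excl) holds at every position 0..5, and those are all positions ever visited, so G (excl → F (shared ∧ ¬excl)) holds.
Positions where excl holds: 0, 2.
Check F (shared ∧ ¬excl) at each: 0→ok, 2→ok.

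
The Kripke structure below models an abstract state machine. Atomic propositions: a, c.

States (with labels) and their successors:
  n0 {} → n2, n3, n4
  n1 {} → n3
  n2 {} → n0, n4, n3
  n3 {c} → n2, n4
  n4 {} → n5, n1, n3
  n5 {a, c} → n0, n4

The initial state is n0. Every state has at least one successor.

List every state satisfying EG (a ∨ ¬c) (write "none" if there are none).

States satisfying a ∨ ¬c: {n0, n1, n2, n4, n5}.
States satisfying EG (a ∨ ¬c): {n0, n2, n4, n5}.

{n0, n2, n4, n5}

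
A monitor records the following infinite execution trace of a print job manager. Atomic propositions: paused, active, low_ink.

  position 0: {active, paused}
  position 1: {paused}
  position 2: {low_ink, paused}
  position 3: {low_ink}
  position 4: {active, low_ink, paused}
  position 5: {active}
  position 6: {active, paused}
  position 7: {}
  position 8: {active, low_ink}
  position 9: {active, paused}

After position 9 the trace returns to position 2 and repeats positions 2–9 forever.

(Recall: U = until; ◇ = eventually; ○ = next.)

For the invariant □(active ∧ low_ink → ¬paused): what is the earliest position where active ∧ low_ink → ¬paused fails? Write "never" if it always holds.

Check active ∧ low_ink → ¬paused at each position in order: 0 ✓, 1 ✓, 2 ✓, 3 ✓.
At position 4 the labels are {active, low_ink, paused}, so active ∧ low_ink → ¬paused is false there. This is the first violation.

4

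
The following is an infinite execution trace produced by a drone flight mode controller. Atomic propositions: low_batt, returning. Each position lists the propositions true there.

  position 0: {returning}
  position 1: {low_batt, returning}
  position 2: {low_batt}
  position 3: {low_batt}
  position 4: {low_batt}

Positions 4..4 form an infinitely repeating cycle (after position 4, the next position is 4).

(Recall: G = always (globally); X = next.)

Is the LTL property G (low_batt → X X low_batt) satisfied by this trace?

Satisfied

low_batt → X X low_batt holds at every position 0..4, and those are all positions ever visited, so G (low_batt → X X low_batt) holds.
Positions where low_batt holds: 1, 2, 3, 4.
Check X X low_batt at each: 1→ok, 2→ok, 3→ok, 4→ok.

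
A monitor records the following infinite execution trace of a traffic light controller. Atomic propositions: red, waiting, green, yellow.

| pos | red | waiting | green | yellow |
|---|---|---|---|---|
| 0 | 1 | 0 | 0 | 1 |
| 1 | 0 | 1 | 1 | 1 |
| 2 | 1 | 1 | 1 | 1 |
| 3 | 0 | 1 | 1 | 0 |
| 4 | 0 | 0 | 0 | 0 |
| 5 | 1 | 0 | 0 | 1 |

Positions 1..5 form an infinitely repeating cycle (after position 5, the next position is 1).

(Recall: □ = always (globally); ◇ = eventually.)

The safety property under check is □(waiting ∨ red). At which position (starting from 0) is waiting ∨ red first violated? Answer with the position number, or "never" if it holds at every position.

Check waiting ∨ red at each position in order: 0 ✓, 1 ✓, 2 ✓, 3 ✓.
At position 4 the labels are {}, so waiting ∨ red is false there. This is the first violation.

4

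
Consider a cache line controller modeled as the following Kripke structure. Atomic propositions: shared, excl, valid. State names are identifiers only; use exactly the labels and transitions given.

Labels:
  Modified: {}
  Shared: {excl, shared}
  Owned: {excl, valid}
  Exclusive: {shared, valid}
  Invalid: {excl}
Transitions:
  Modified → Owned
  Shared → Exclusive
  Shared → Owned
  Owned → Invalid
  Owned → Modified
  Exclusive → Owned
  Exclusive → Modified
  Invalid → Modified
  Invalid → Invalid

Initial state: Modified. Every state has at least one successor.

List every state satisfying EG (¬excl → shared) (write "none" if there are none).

{Shared, Owned, Exclusive, Invalid}

States satisfying ¬excl → shared: {Shared, Owned, Exclusive, Invalid}.
States satisfying EG (¬excl → shared): {Shared, Owned, Exclusive, Invalid}.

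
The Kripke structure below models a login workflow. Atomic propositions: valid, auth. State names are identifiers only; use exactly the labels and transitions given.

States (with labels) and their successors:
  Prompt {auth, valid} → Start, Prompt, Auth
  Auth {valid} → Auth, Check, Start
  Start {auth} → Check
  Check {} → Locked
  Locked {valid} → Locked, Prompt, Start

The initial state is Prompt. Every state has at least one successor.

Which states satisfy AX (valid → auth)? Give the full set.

{Start}

States satisfying valid → auth: {Prompt, Start, Check}.
States satisfying AX (valid → auth): {Start}.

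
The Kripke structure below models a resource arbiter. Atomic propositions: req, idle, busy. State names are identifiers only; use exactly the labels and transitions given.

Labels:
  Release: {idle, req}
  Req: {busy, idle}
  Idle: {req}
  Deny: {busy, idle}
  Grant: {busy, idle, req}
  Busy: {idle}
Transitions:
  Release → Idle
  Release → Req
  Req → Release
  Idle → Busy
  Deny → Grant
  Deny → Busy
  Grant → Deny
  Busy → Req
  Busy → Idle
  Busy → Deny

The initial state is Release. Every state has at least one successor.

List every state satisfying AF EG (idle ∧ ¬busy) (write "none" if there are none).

States satisfying EG (idle ∧ ¬busy): ∅.
States satisfying AF EG (idle ∧ ¬busy): ∅.

none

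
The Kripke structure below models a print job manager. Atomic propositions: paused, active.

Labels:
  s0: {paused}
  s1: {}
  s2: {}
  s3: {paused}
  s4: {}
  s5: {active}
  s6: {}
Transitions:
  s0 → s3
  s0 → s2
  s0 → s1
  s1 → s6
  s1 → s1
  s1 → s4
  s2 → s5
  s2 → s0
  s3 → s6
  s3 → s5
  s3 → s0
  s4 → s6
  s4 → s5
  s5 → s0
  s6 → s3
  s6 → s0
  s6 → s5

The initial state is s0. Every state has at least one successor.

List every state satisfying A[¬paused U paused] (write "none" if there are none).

States satisfying ¬paused: {s1, s2, s4, s5, s6}.
States satisfying paused: {s0, s3}.
States satisfying A[¬paused U paused]: {s0, s2, s3, s4, s5, s6}.

{s0, s2, s3, s4, s5, s6}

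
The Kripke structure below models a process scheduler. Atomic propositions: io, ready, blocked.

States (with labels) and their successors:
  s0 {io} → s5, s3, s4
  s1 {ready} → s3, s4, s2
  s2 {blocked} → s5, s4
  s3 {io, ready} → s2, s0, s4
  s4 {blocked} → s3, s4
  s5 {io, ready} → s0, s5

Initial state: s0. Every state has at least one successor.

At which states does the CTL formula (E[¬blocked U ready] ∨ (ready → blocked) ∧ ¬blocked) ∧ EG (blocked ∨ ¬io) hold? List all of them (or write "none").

States satisfying ¬blocked: {s0, s1, s3, s5}.
States satisfying ready: {s1, s3, s5}.
States satisfying E[¬blocked U ready]: {s0, s1, s3, s5}.
States satisfying ready → blocked: {s0, s2, s4}.
States satisfying (ready → blocked) ∧ ¬blocked: {s0}.
States satisfying E[¬blocked U ready] ∨ (ready → blocked) ∧ ¬blocked: {s0, s1, s3, s5}.
States satisfying blocked ∨ ¬io: {s1, s2, s4}.
States satisfying EG (blocked ∨ ¬io): {s1, s2, s4}.
States satisfying (E[¬blocked U ready] ∨ (ready → blocked) ∧ ¬blocked) ∧ EG (blocked ∨ ¬io): {s1}.

{s1}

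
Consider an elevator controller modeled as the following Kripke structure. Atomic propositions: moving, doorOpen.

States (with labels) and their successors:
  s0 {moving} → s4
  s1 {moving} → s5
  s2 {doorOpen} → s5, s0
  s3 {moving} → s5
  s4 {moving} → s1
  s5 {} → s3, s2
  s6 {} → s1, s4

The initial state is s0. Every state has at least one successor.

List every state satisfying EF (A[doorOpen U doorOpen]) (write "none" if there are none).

{s0, s1, s2, s3, s4, s5, s6}

States satisfying A[doorOpen U doorOpen]: {s2}.
States satisfying EF (A[doorOpen U doorOpen]): {s0, s1, s2, s3, s4, s5, s6}.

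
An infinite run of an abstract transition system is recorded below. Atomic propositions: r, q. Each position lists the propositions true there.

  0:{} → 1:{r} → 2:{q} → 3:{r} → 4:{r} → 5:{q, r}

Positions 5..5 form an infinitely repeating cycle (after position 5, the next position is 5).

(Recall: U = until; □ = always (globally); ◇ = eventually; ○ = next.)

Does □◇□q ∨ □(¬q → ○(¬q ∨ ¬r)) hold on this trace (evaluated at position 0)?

◇□q holds at every position 0..5, and those are all positions ever visited, so □◇□q holds.
¬q → ○(¬q ∨ ¬r) must hold at every position from 0 onward. It fails at position 4, so □(¬q → ○(¬q ∨ ¬r)) is false.
Positions where ¬q holds: 0, 1, 3, 4.
Check ○(¬q ∨ ¬r) at each: 0→ok, 1→ok, 3→ok, 4→fails.
At position 0: □◇□q is true; □(¬q → ○(¬q ∨ ¬r)) is false; so □◇□q ∨ □(¬q → ○(¬q ∨ ¬r)) is true.

Yes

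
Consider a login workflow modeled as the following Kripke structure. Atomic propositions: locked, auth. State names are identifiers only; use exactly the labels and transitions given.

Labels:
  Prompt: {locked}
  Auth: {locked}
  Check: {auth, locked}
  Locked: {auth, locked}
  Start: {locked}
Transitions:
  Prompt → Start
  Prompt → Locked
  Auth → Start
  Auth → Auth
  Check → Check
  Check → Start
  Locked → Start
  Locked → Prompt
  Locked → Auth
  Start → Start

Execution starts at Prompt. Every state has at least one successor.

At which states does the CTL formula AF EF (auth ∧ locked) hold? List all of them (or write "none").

States satisfying EF (auth ∧ locked): {Prompt, Check, Locked}.
States satisfying AF EF (auth ∧ locked): {Prompt, Check, Locked}.

{Prompt, Check, Locked}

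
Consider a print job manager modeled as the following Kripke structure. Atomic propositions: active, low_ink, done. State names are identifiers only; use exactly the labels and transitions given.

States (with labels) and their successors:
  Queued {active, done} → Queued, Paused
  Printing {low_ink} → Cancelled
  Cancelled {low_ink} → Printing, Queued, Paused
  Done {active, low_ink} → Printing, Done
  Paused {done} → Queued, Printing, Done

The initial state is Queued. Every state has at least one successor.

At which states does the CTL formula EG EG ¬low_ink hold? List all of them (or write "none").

States satisfying EG ¬low_ink: {Queued, Paused}.
States satisfying EG EG ¬low_ink: {Queued, Paused}.

{Queued, Paused}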